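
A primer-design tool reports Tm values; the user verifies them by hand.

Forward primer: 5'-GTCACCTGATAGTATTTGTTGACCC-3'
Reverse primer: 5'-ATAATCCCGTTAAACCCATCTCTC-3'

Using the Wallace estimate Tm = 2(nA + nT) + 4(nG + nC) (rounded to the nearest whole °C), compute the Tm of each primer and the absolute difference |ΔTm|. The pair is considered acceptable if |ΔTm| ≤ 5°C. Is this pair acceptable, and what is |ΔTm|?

Forward: A=5 T=9 G=5 C=6 → Tm = 2·14 + 4·11 = 72°C.
Reverse: A=7 T=7 G=1 C=9 → Tm = 2·14 + 4·10 = 68°C.
|ΔTm| = |72 − 68| = 4°C, ≤ 5°C.

|ΔTm| = 4°C; the pair is acceptable.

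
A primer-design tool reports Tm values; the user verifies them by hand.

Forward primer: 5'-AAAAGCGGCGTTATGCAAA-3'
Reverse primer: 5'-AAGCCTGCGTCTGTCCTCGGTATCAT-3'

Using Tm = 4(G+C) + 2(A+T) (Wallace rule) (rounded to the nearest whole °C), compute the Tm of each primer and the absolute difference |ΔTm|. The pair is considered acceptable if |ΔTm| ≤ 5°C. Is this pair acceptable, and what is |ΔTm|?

|ΔTm| = 26°C; the pair is not acceptable.

Forward: A=8 T=3 G=5 C=3 → Tm = 2·11 + 4·8 = 54°C.
Reverse: A=4 T=8 G=6 C=8 → Tm = 2·12 + 4·14 = 80°C.
|ΔTm| = |54 − 80| = 26°C, > 5°C.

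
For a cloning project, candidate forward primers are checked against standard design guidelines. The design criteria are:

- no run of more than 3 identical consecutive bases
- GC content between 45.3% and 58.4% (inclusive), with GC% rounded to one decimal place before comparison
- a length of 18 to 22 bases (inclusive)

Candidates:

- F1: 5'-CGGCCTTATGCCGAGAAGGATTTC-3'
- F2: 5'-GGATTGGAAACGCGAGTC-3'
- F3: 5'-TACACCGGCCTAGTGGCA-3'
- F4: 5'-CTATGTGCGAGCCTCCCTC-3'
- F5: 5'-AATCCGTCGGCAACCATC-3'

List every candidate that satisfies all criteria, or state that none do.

F2 and F5.

F1 (24 nt, A=5 T=6 G=7 C=6): longest run = 3 ✓; GC 13/24 = 54.2% ✓; length 24, outside 18–22 ✗ — fails.
F2 (18 nt, A=5 T=3 G=7 C=3): longest run = 3 ✓; GC 10/18 = 55.6% ✓; length 18 ✓ — passes.
F3 (18 nt, A=4 T=3 G=5 C=6): longest run = 2 ✓; GC 11/18 = 61.1%, outside 45.3–58.4% ✗; length 18 ✓ — fails.
F4 (19 nt, A=2 T=5 G=4 C=8): longest run = 3 ✓; GC 12/19 = 63.2%, outside 45.3–58.4% ✗; length 19 ✓ — fails.
F5 (18 nt, A=5 T=3 G=3 C=7): longest run = 2 ✓; GC 10/18 = 55.6% ✓; length 18 ✓ — passes.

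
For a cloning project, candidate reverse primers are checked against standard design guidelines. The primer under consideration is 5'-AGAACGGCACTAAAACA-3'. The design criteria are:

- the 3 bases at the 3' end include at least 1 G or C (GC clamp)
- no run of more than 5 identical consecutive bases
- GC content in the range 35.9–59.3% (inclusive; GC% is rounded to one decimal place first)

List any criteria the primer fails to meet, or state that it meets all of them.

Base counts: A=9, T=1, G=3, C=4 (length 17).
GC clamp: 3' end ACA has 1 G/C ✓
homopolymer run: longest run = 4 ✓
GC content: GC 7/17 = 41.2% ✓

Meets all criteria.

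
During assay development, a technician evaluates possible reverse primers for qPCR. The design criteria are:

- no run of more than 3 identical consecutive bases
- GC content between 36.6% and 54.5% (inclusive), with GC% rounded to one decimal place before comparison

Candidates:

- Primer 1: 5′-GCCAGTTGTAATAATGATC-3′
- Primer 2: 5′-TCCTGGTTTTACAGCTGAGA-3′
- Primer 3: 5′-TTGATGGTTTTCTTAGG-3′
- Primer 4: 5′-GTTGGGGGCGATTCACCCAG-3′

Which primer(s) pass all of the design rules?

Primer 1 (19 nt, A=6 T=6 G=4 C=3): longest run = 2 ✓; GC 7/19 = 36.8% ✓ — passes.
Primer 2 (20 nt, A=4 T=7 G=5 C=4): longest run = 4, exceeds 3 ✗; GC 9/20 = 45.0% ✓ — fails.
Primer 3 (17 nt, A=2 T=9 G=5 C=1): longest run = 4, exceeds 3 ✗; GC 6/17 = 35.3%, outside 36.6–54.5% ✗ — fails.
Primer 4 (20 nt, A=3 T=4 G=8 C=5): longest run = 5, exceeds 3 ✗; GC 13/20 = 65.0%, outside 36.6–54.5% ✗ — fails.

Primer 1 only.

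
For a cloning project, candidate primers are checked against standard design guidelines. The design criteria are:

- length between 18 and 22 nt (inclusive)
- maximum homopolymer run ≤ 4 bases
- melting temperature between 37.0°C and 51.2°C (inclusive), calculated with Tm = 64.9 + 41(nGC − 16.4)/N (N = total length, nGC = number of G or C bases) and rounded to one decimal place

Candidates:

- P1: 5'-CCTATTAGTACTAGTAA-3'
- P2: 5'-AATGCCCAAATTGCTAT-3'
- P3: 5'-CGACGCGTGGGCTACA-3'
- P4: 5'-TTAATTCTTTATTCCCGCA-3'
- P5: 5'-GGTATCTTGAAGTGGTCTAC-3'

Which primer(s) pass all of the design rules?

P4 and P5.

P1 (17 nt, A=6 T=6 G=2 C=3): length 17, outside 18–22 ✗; longest run = 2 ✓; Tm = 64.9 + 41·(5 − 16.4)/17 = 37.4°C ✓ — fails.
P2 (17 nt, A=6 T=5 G=2 C=4): length 17, outside 18–22 ✗; longest run = 3 ✓; Tm = 64.9 + 41·(6 − 16.4)/17 = 39.8°C ✓ — fails.
P3 (16 nt, A=3 T=2 G=6 C=5): length 16, outside 18–22 ✗; longest run = 3 ✓; Tm = 64.9 + 41·(11 − 16.4)/16 = 51.1°C ✓ — fails.
P4 (19 nt, A=4 T=9 G=1 C=5): length 19 ✓; longest run = 3 ✓; Tm = 64.9 + 41·(6 − 16.4)/19 = 42.5°C ✓ — passes.
P5 (20 nt, A=4 T=7 G=6 C=3): length 20 ✓; longest run = 2 ✓; Tm = 64.9 + 41·(9 − 16.4)/20 = 49.7°C ✓ — passes.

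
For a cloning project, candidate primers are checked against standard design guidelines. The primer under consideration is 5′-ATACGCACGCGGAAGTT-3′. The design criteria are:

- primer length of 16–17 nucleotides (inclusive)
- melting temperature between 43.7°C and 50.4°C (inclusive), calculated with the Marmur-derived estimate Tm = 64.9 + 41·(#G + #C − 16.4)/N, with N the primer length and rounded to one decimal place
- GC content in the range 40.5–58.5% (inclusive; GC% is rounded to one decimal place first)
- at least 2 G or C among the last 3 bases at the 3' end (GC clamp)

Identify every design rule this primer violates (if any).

Base counts: A=5, T=3, G=5, C=4 (length 17).
length: length 17 ✓
Tm: Tm = 64.9 + 41·(9 − 16.4)/17 = 47.1°C ✓
GC content: GC 9/17 = 52.9% ✓
GC clamp: 3' end GTT has 1 G/C, need ≥2 ✗

Fails: GC clamp.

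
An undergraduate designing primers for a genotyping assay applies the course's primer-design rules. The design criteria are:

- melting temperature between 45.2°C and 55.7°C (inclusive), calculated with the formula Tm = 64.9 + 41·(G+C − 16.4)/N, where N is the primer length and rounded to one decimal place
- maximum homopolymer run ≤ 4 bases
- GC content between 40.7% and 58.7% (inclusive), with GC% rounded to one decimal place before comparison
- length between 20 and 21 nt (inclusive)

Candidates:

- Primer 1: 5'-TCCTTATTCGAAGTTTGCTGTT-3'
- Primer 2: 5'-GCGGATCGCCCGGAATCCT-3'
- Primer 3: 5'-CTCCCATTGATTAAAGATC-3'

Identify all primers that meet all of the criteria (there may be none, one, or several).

None of the candidates satisfy all criteria.

Primer 1 (22 nt, A=3 T=11 G=4 C=4): Tm = 64.9 + 41·(8 − 16.4)/22 = 49.2°C ✓; longest run = 3 ✓; GC 8/22 = 36.4%, outside 40.7–58.7% ✗; length 22, outside 20–21 ✗ — fails.
Primer 2 (19 nt, A=3 T=3 G=6 C=7): Tm = 64.9 + 41·(13 − 16.4)/19 = 57.6°C, outside 45.2–55.7°C ✗; longest run = 3 ✓; GC 13/19 = 68.4%, outside 40.7–58.7% ✗; length 19, outside 20–21 ✗ — fails.
Primer 3 (19 nt, A=6 T=6 G=2 C=5): Tm = 64.9 + 41·(7 − 16.4)/19 = 44.6°C, outside 45.2–55.7°C ✗; longest run = 3 ✓; GC 7/19 = 36.8%, outside 40.7–58.7% ✗; length 19, outside 20–21 ✗ — fails.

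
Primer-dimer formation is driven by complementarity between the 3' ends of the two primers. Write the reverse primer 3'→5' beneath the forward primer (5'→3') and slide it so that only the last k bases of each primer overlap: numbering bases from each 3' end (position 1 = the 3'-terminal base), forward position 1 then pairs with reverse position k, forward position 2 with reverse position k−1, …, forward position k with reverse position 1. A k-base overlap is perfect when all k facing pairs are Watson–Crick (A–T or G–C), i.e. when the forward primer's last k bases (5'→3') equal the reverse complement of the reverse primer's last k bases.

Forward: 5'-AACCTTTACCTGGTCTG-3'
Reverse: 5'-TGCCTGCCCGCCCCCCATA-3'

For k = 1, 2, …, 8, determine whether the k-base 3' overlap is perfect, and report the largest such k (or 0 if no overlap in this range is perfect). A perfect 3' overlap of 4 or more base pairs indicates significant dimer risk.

Longest perfect overlap: 0 complementary base pairs; below the dimer-risk threshold (threshold 4).

Last 8 bases (5'→3') — forward …CTGGTCTG, reverse …CCCCCATA.
Reverse complement of the reverse primer's last 8 bases: TATGGGGG; its first k bases are the reverse complement of the reverse primer's last k bases, so a perfect k-base overlap needs the forward primer's last k bases to equal them.
Comparing (forward last k vs required): k=1: G vs T ✗; k=2: TG vs TA ✗; k=3: CTG vs TAT ✗; k=4: TCTG vs TATG ✗; k=5: GTCTG vs TATGG ✗; k=6: GGTCTG vs TATGGG ✗; k=7: TGGTCTG vs TATGGGG ✗; k=8: CTGGTCTG vs TATGGGGG ✗.
No overlap length from 1 to 8 is perfect, so the longest perfect 3' overlap is 0.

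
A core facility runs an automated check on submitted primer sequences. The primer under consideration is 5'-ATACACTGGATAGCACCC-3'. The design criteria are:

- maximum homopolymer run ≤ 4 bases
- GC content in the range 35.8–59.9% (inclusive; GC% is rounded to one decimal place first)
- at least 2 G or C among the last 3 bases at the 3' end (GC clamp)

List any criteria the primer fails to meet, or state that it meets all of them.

Meets all criteria.

Base counts: A=6, T=3, G=3, C=6 (length 18).
homopolymer run: longest run = 3 ✓
GC content: GC 9/18 = 50.0% ✓
GC clamp: 3' end CCC has 3 G/C ✓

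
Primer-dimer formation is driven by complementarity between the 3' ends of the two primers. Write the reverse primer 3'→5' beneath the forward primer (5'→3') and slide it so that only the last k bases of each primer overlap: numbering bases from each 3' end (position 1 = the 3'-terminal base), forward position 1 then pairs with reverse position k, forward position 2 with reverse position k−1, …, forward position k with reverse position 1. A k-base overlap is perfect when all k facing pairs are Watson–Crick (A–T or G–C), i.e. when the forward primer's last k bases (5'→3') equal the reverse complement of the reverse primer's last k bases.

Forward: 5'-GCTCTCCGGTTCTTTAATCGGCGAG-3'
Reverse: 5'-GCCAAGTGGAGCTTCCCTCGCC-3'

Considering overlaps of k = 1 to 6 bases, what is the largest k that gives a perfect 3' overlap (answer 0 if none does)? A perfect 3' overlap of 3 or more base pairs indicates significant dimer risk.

Last 6 bases (5'→3') — forward …GGCGAG, reverse …CTCGCC.
Reverse complement of the reverse primer's last 6 bases: GGCGAG; its first k bases are the reverse complement of the reverse primer's last k bases, so a perfect k-base overlap needs the forward primer's last k bases to equal them.
Comparing (forward last k vs required): k=1: G vs G ✓; k=2: AG vs GG ✗; k=3: GAG vs GGC ✗; k=4: CGAG vs GGCG ✗; k=5: GCGAG vs GGCGA ✗; k=6: GGCGAG vs GGCGAG ✓.
Perfect overlaps at k = 1, 6; the largest is 6.

Longest perfect overlap: 6 complementary base pairs; significant dimer risk (threshold 3).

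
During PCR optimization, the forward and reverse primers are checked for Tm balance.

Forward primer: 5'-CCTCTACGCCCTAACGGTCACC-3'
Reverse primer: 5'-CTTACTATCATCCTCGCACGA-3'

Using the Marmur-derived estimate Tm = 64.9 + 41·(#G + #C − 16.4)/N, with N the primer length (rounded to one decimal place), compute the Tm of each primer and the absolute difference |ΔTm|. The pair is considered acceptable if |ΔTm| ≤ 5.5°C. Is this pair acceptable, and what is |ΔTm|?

Forward: G+C = 14, N = 22 → Tm = 64.9 + 41·(14 − 16.4)/22 = 60.4°C.
Reverse: G+C = 10, N = 21 → Tm = 64.9 + 41·(10 − 16.4)/21 = 52.4°C.
|ΔTm| = |60.4 − 52.4| = 8.0°C, > 5.5°C.

|ΔTm| = 8.0°C; the pair is not acceptable.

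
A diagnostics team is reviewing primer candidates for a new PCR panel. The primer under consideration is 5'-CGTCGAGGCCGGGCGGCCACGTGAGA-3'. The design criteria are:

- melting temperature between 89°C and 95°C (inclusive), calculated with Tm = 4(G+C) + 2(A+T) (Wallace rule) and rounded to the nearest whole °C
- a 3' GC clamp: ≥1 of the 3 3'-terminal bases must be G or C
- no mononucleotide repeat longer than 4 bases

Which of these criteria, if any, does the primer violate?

Meets all criteria.

Base counts: A=4, T=2, G=12, C=8 (length 26).
Tm: Tm = 2·6 + 4·20 = 92°C ✓
GC clamp: 3' end AGA has 1 G/C ✓
homopolymer run: longest run = 3 ✓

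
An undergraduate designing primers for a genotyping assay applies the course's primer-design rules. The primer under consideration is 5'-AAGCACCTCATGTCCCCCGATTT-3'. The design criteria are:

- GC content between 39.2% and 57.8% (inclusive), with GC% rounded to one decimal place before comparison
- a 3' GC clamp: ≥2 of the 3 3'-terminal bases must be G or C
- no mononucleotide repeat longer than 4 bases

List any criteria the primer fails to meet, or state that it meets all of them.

Base counts: A=5, T=6, G=3, C=9 (length 23).
GC content: GC 12/23 = 52.2% ✓
GC clamp: 3' end TTT has 0 G/C, need ≥2 ✗
homopolymer run: longest run = 5, exceeds 4 ✗

Fails: GC clamp, homopolymer run.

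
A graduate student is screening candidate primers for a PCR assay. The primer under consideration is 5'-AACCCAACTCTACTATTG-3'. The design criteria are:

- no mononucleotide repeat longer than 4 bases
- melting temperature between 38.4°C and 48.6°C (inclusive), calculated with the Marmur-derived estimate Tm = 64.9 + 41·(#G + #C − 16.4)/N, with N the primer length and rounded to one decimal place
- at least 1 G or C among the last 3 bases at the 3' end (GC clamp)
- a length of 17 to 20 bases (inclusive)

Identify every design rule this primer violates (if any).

Base counts: A=6, T=5, G=1, C=6 (length 18).
homopolymer run: longest run = 3 ✓
Tm: Tm = 64.9 + 41·(7 − 16.4)/18 = 43.5°C ✓
GC clamp: 3' end TTG has 1 G/C ✓
length: length 18 ✓

Meets all criteria.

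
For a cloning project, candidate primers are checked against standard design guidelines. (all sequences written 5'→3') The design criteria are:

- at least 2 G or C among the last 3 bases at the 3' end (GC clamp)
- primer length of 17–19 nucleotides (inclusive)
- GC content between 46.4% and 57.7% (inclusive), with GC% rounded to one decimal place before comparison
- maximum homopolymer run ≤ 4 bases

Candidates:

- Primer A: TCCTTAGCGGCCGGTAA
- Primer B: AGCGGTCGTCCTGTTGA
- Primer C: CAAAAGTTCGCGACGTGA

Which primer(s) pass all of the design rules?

None of the candidates satisfy all criteria.

Primer A (17 nt, A=3 T=4 G=5 C=5): 3' end TAA has 0 G/C, need ≥2 ✗; length 17 ✓; GC 10/17 = 58.8%, outside 46.4–57.7% ✗; longest run = 2 ✓ — fails.
Primer B (17 nt, A=2 T=5 G=6 C=4): 3' end TGA has 1 G/C, need ≥2 ✗; length 17 ✓; GC 10/17 = 58.8%, outside 46.4–57.7% ✗; longest run = 2 ✓ — fails.
Primer C (18 nt, A=6 T=3 G=5 C=4): 3' end TGA has 1 G/C, need ≥2 ✗; length 18 ✓; GC 9/18 = 50.0% ✓; longest run = 4 ✓ — fails.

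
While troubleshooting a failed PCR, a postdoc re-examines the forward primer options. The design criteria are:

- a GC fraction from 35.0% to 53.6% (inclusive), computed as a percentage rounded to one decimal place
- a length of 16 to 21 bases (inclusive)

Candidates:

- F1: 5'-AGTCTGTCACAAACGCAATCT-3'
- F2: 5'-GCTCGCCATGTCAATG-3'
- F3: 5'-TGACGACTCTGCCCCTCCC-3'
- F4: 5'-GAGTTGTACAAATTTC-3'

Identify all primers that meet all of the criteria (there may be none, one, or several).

F1 (21 nt, A=7 T=5 G=3 C=6): GC 9/21 = 42.9% ✓; length 21 ✓ — passes.
F2 (16 nt, A=3 T=4 G=4 C=5): GC 9/16 = 56.3%, outside 35.0–53.6% ✗; length 16 ✓ — fails.
F3 (19 nt, A=2 T=4 G=3 C=10): GC 13/19 = 68.4%, outside 35.0–53.6% ✗; length 19 ✓ — fails.
F4 (16 nt, A=5 T=6 G=3 C=2): GC 5/16 = 31.3%, outside 35.0–53.6% ✗; length 16 ✓ — fails.

F1 only.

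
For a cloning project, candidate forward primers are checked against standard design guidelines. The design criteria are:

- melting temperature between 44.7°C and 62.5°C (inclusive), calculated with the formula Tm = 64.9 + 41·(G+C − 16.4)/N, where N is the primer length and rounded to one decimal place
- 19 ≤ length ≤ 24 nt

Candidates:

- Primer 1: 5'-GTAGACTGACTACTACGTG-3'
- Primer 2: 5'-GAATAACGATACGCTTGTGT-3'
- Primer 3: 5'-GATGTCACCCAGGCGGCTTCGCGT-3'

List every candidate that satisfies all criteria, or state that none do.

Primer 1 (19 nt, A=5 T=5 G=5 C=4): Tm = 64.9 + 41·(9 − 16.4)/19 = 48.9°C ✓; length 19 ✓ — passes.
Primer 2 (20 nt, A=6 T=6 G=5 C=3): Tm = 64.9 + 41·(8 − 16.4)/20 = 47.7°C ✓; length 20 ✓ — passes.
Primer 3 (24 nt, A=3 T=5 G=8 C=8): Tm = 64.9 + 41·(16 − 16.4)/24 = 64.2°C, outside 44.7–62.5°C ✗; length 24 ✓ — fails.

Primer 1 and Primer 2.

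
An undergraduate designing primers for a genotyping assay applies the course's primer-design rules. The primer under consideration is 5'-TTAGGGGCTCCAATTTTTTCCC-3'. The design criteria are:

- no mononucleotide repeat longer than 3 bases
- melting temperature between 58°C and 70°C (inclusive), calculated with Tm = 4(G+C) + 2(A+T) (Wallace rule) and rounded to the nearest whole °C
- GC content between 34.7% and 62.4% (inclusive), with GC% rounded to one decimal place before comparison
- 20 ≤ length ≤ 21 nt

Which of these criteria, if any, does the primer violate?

Fails: homopolymer run, length.

Base counts: A=3, T=9, G=4, C=6 (length 22).
homopolymer run: longest run = 6, exceeds 3 ✗
Tm: Tm = 2·12 + 4·10 = 64°C ✓
GC content: GC 10/22 = 45.5% ✓
length: length 22, outside 20–21 ✗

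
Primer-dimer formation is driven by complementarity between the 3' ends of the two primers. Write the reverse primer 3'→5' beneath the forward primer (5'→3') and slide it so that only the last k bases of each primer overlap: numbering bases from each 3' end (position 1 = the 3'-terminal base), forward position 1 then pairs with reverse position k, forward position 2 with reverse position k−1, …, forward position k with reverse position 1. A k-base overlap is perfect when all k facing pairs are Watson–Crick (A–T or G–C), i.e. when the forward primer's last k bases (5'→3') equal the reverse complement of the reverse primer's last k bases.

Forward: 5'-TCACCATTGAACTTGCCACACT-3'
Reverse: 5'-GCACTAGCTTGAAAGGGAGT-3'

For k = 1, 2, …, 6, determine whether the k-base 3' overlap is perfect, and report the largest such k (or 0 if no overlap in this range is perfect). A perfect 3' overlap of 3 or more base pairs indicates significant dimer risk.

Longest perfect overlap: 3 complementary base pairs; significant dimer risk (threshold 3).

Last 6 bases (5'→3') — forward …CACACT, reverse …GGGAGT.
Reverse complement of the reverse primer's last 6 bases: ACTCCC; its first k bases are the reverse complement of the reverse primer's last k bases, so a perfect k-base overlap needs the forward primer's last k bases to equal them.
Comparing (forward last k vs required): k=1: T vs A ✗; k=2: CT vs AC ✗; k=3: ACT vs ACT ✓; k=4: CACT vs ACTC ✗; k=5: ACACT vs ACTCC ✗; k=6: CACACT vs ACTCCC ✗.
Only k = 3 is perfect, so the longest perfect 3' overlap is 3.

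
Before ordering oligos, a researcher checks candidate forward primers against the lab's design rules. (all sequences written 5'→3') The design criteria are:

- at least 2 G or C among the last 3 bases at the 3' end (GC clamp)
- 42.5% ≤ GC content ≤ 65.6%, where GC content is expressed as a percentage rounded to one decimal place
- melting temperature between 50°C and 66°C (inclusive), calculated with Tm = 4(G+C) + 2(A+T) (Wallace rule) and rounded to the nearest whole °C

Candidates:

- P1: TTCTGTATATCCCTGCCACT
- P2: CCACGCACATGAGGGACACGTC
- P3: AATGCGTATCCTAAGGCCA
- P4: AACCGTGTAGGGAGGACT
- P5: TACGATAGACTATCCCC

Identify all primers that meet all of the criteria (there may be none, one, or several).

P3 and P5.

P1 (20 nt, A=3 T=8 G=2 C=7): 3' end ACT has 1 G/C, need ≥2 ✗; GC 9/20 = 45.0% ✓; Tm = 2·11 + 4·9 = 58°C ✓ — fails.
P2 (22 nt, A=6 T=2 G=6 C=8): 3' end GTC has 2 G/C ✓; GC 14/22 = 63.6% ✓; Tm = 2·8 + 4·14 = 72°C, outside 50–66°C ✗ — fails.
P3 (19 nt, A=6 T=4 G=4 C=5): 3' end CCA has 2 G/C ✓; GC 9/19 = 47.4% ✓; Tm = 2·10 + 4·9 = 56°C ✓ — passes.
P4 (18 nt, A=5 T=3 G=7 C=3): 3' end ACT has 1 G/C, need ≥2 ✗; GC 10/18 = 55.6% ✓; Tm = 2·8 + 4·10 = 56°C ✓ — fails.
P5 (17 nt, A=5 T=4 G=2 C=6): 3' end CCC has 3 G/C ✓; GC 8/17 = 47.1% ✓; Tm = 2·9 + 4·8 = 50°C ✓ — passes.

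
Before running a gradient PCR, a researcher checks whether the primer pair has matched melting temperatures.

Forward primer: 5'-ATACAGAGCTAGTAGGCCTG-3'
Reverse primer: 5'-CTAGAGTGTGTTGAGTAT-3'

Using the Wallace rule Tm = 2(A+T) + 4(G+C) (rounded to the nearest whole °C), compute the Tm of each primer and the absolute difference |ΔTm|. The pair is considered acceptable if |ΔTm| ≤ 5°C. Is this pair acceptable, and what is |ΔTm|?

|ΔTm| = 10°C; the pair is not acceptable.

Forward: A=6 T=4 G=6 C=4 → Tm = 2·10 + 4·10 = 60°C.
Reverse: A=4 T=7 G=6 C=1 → Tm = 2·11 + 4·7 = 50°C.
|ΔTm| = |60 − 50| = 10°C, > 5°C.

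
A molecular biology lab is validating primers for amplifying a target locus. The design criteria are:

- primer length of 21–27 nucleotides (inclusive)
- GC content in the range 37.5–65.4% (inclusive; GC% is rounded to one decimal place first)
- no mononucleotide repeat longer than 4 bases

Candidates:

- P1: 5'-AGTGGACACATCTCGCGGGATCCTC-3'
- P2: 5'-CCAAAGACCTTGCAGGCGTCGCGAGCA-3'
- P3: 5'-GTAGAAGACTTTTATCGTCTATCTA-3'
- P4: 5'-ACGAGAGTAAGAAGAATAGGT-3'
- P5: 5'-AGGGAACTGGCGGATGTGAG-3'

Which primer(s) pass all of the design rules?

P1, P2 and P4.

P1 (25 nt, A=5 T=5 G=7 C=8): length 25 ✓; GC 15/25 = 60.0% ✓; longest run = 3 ✓ — passes.
P2 (27 nt, A=7 T=3 G=8 C=9): length 27 ✓; GC 17/27 = 63.0% ✓; longest run = 3 ✓ — passes.
P3 (25 nt, A=7 T=10 G=4 C=4): length 25 ✓; GC 8/25 = 32.0%, outside 37.5–65.4% ✗; longest run = 4 ✓ — fails.
P4 (21 nt, A=10 T=3 G=7 C=1): length 21 ✓; GC 8/21 = 38.1% ✓; longest run = 2 ✓ — passes.
P5 (20 nt, A=5 T=3 G=10 C=2): length 20, outside 21–27 ✗; GC 12/20 = 60.0% ✓; longest run = 3 ✓ — fails.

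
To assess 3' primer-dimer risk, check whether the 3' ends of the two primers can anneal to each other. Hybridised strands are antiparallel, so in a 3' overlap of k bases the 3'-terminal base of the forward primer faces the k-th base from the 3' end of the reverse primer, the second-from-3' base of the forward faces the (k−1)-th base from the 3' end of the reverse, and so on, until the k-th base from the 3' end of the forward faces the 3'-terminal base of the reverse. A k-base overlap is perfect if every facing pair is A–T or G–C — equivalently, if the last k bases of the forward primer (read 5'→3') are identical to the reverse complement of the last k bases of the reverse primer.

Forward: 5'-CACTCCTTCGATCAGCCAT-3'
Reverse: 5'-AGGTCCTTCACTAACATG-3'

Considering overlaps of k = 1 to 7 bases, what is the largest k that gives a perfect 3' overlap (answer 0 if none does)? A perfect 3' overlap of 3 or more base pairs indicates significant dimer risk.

Longest perfect overlap: 3 complementary base pairs; significant dimer risk (threshold 3).

Last 7 bases (5'→3') — forward …CAGCCAT, reverse …TAACATG.
Reverse complement of the reverse primer's last 7 bases: CATGTTA; its first k bases are the reverse complement of the reverse primer's last k bases, so a perfect k-base overlap needs the forward primer's last k bases to equal them.
Comparing (forward last k vs required): k=1: T vs C ✗; k=2: AT vs CA ✗; k=3: CAT vs CAT ✓; k=4: CCAT vs CATG ✗; k=5: GCCAT vs CATGT ✗; k=6: AGCCAT vs CATGTT ✗; k=7: CAGCCAT vs CATGTTA ✗.
Only k = 3 is perfect, so the longest perfect 3' overlap is 3.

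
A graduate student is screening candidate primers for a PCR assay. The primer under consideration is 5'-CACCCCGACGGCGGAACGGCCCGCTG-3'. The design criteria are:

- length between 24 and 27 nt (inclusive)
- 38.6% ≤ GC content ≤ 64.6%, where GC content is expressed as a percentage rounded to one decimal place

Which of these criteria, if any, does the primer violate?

Fails: GC content.

Base counts: A=4, T=1, G=9, C=12 (length 26).
length: length 26 ✓
GC content: GC 21/26 = 80.8%, outside 38.6–64.6% ✗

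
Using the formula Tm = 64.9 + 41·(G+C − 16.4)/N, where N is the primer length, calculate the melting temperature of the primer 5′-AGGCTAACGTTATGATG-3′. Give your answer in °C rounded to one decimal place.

42.2°C

Base counts: A=5, T=5, G=5, C=2; G+C = 7, N = 17.
Tm = 64.9 + 41·(7 − 16.4)/17 = 64.9 + -385.40/17 = 42.2°C.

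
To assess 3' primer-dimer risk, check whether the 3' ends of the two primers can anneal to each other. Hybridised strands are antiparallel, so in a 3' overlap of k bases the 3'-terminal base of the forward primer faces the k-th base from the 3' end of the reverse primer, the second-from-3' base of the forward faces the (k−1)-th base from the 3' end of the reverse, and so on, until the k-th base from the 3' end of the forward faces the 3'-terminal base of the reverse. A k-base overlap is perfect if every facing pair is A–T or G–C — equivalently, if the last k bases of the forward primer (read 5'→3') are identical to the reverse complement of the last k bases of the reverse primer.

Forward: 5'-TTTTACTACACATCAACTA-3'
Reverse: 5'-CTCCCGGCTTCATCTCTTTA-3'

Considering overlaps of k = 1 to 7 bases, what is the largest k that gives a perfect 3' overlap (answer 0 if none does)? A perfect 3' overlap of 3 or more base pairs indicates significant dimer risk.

Last 7 bases (5'→3') — forward …TCAACTA, reverse …CTCTTTA.
Reverse complement of the reverse primer's last 7 bases: TAAAGAG; its first k bases are the reverse complement of the reverse primer's last k bases, so a perfect k-base overlap needs the forward primer's last k bases to equal them.
Comparing (forward last k vs required): k=1: A vs T ✗; k=2: TA vs TA ✓; k=3: CTA vs TAA ✗; k=4: ACTA vs TAAA ✗; k=5: AACTA vs TAAAG ✗; k=6: CAACTA vs TAAAGA ✗; k=7: TCAACTA vs TAAAGAG ✗.
Only k = 2 is perfect, so the longest perfect 3' overlap is 2.

Longest perfect overlap: 2 complementary base pairs; below the dimer-risk threshold (threshold 3).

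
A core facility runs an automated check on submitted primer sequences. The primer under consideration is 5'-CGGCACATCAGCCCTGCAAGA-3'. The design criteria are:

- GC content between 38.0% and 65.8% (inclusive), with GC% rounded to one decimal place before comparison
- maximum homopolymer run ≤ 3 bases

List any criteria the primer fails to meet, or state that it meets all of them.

Meets all criteria.

Base counts: A=6, T=2, G=5, C=8 (length 21).
GC content: GC 13/21 = 61.9% ✓
homopolymer run: longest run = 3 ✓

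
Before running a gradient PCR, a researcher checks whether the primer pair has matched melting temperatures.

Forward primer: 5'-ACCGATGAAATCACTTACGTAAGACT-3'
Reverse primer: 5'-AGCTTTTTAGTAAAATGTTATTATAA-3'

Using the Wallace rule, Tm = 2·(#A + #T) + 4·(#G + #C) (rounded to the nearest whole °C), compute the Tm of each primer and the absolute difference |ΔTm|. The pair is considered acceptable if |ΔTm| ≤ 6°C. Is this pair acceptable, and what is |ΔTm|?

|ΔTm| = 12°C; the pair is not acceptable.

Forward: A=10 T=6 G=4 C=6 → Tm = 2·16 + 4·10 = 72°C.
Reverse: A=10 T=12 G=3 C=1 → Tm = 2·22 + 4·4 = 60°C.
|ΔTm| = |72 − 60| = 12°C, > 6°C.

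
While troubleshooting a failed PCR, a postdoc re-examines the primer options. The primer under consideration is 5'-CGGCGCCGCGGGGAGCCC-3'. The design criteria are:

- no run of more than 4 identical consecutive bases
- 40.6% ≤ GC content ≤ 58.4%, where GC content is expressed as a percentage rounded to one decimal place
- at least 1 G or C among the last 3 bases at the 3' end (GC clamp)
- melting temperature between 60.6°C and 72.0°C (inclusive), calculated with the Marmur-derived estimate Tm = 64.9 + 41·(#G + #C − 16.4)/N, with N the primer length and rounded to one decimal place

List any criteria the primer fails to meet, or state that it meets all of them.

Base counts: A=1, T=0, G=9, C=8 (length 18).
homopolymer run: longest run = 4 ✓
GC content: GC 17/18 = 94.4%, outside 40.6–58.4% ✗
GC clamp: 3' end CCC has 3 G/C ✓
Tm: Tm = 64.9 + 41·(17 − 16.4)/18 = 66.3°C ✓

Fails: GC content.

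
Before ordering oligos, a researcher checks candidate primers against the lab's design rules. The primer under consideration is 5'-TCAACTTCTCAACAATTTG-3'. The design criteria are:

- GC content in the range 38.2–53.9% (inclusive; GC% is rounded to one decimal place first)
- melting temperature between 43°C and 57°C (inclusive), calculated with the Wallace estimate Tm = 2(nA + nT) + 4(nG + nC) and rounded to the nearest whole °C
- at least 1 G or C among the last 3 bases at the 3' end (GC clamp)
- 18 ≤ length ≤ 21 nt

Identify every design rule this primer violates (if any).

Fails: GC content.

Base counts: A=6, T=7, G=1, C=5 (length 19).
GC content: GC 6/19 = 31.6%, outside 38.2–53.9% ✗
Tm: Tm = 2·13 + 4·6 = 50°C ✓
GC clamp: 3' end TTG has 1 G/C ✓
length: length 19 ✓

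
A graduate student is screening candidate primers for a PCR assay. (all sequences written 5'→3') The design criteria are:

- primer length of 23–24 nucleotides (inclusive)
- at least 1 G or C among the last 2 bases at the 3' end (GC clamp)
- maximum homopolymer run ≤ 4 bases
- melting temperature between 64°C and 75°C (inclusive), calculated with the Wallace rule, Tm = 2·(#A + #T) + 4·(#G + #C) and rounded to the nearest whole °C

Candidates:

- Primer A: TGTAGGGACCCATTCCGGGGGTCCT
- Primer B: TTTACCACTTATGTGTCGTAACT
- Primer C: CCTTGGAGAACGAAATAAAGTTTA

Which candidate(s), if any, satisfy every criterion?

None of the candidates satisfy all criteria.

Primer A (25 nt, A=3 T=6 G=9 C=7): length 25, outside 23–24 ✗; 3' end CT has 1 G/C ✓; longest run = 5, exceeds 4 ✗; Tm = 2·9 + 4·16 = 82°C, outside 64–75°C ✗ — fails.
Primer B (23 nt, A=5 T=10 G=3 C=5): length 23 ✓; 3' end CT has 1 G/C ✓; longest run = 3 ✓; Tm = 2·15 + 4·8 = 62°C, outside 64–75°C ✗ — fails.
Primer C (24 nt, A=10 T=6 G=5 C=3): length 24 ✓; 3' end TA has 0 G/C, need ≥1 ✗; longest run = 3 ✓; Tm = 2·16 + 4·8 = 64°C ✓ — fails.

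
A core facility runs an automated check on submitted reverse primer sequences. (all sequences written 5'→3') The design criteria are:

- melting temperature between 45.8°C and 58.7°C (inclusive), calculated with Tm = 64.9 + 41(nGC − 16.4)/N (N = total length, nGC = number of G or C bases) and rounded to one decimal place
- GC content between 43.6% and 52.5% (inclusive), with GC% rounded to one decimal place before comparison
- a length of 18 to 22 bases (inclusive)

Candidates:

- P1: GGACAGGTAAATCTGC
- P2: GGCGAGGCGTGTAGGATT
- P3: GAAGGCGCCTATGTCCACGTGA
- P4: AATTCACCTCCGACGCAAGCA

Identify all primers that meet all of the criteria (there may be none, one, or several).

P1 (16 nt, A=5 T=3 G=5 C=3): Tm = 64.9 + 41·(8 − 16.4)/16 = 43.4°C, outside 45.8–58.7°C ✗; GC 8/16 = 50.0% ✓; length 16, outside 18–22 ✗ — fails.
P2 (18 nt, A=3 T=4 G=9 C=2): Tm = 64.9 + 41·(11 − 16.4)/18 = 52.6°C ✓; GC 11/18 = 61.1%, outside 43.6–52.5% ✗; length 18 ✓ — fails.
P3 (22 nt, A=5 T=4 G=7 C=6): Tm = 64.9 + 41·(13 − 16.4)/22 = 58.6°C ✓; GC 13/22 = 59.1%, outside 43.6–52.5% ✗; length 22 ✓ — fails.
P4 (21 nt, A=7 T=3 G=3 C=8): Tm = 64.9 + 41·(11 − 16.4)/21 = 54.4°C ✓; GC 11/21 = 52.4% ✓; length 21 ✓ — passes.

P4 only.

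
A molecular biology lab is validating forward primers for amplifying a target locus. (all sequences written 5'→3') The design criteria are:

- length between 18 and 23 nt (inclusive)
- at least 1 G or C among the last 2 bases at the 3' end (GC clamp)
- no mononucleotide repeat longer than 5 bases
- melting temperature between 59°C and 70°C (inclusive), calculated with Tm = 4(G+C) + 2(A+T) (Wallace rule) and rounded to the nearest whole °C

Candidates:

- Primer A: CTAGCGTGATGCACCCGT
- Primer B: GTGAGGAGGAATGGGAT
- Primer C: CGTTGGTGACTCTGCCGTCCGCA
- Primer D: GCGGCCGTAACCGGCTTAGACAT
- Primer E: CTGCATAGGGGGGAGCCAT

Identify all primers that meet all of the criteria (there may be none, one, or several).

None of the candidates satisfy all criteria.

Primer A (18 nt, A=3 T=4 G=5 C=6): length 18 ✓; 3' end GT has 1 G/C ✓; longest run = 3 ✓; Tm = 2·7 + 4·11 = 58°C, outside 59–70°C ✗ — fails.
Primer B (17 nt, A=5 T=3 G=9 C=0): length 17, outside 18–23 ✗; 3' end AT has 0 G/C, need ≥1 ✗; longest run = 3 ✓; Tm = 2·8 + 4·9 = 52°C, outside 59–70°C ✗ — fails.
Primer C (23 nt, A=2 T=6 G=7 C=8): length 23 ✓; 3' end CA has 1 G/C ✓; longest run = 2 ✓; Tm = 2·8 + 4·15 = 76°C, outside 59–70°C ✗ — fails.
Primer D (23 nt, A=5 T=4 G=7 C=7): length 23 ✓; 3' end AT has 0 G/C, need ≥1 ✗; longest run = 2 ✓; Tm = 2·9 + 4·14 = 74°C, outside 59–70°C ✗ — fails.
Primer E (19 nt, A=4 T=3 G=8 C=4): length 19 ✓; 3' end AT has 0 G/C, need ≥1 ✗; longest run = 6, exceeds 5 ✗; Tm = 2·7 + 4·12 = 62°C ✓ — fails.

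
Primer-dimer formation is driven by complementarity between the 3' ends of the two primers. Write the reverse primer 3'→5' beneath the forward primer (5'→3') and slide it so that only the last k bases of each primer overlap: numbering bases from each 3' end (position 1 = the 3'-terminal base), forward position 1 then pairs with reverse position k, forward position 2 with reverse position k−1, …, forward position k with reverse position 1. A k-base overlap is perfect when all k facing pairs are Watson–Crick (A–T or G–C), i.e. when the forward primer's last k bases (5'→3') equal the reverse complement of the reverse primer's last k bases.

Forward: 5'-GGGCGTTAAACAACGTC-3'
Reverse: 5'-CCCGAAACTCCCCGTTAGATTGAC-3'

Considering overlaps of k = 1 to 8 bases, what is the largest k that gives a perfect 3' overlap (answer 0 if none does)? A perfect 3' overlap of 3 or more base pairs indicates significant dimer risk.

Last 8 bases (5'→3') — forward …ACAACGTC, reverse …AGATTGAC.
Reverse complement of the reverse primer's last 8 bases: GTCAATCT; its first k bases are the reverse complement of the reverse primer's last k bases, so a perfect k-base overlap needs the forward primer's last k bases to equal them.
Comparing (forward last k vs required): k=1: C vs G ✗; k=2: TC vs GT ✗; k=3: GTC vs GTC ✓; k=4: CGTC vs GTCA ✗; k=5: ACGTC vs GTCAA ✗; k=6: AACGTC vs GTCAAT ✗; k=7: CAACGTC vs GTCAATC ✗; k=8: ACAACGTC vs GTCAATCT ✗.
Only k = 3 is perfect, so the longest perfect 3' overlap is 3.

Longest perfect overlap: 3 complementary base pairs; significant dimer risk (threshold 3).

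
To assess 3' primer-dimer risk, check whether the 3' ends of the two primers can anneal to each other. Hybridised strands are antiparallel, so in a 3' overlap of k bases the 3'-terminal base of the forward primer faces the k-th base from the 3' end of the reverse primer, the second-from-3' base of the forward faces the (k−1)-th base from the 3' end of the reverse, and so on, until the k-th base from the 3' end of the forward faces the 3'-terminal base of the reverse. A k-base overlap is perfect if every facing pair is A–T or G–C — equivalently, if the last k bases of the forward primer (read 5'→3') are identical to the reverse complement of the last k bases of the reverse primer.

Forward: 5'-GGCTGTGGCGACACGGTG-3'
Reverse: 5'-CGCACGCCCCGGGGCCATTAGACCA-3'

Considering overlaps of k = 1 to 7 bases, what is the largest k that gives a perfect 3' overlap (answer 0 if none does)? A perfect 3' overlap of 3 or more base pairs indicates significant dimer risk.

Longest perfect overlap: 2 complementary base pairs; below the dimer-risk threshold (threshold 3).

Last 7 bases (5'→3') — forward …CACGGTG, reverse …TAGACCA.
Reverse complement of the reverse primer's last 7 bases: TGGTCTA; its first k bases are the reverse complement of the reverse primer's last k bases, so a perfect k-base overlap needs the forward primer's last k bases to equal them.
Comparing (forward last k vs required): k=1: G vs T ✗; k=2: TG vs TG ✓; k=3: GTG vs TGG ✗; k=4: GGTG vs TGGT ✗; k=5: CGGTG vs TGGTC ✗; k=6: ACGGTG vs TGGTCT ✗; k=7: CACGGTG vs TGGTCTA ✗.
Only k = 2 is perfect, so the longest perfect 3' overlap is 2.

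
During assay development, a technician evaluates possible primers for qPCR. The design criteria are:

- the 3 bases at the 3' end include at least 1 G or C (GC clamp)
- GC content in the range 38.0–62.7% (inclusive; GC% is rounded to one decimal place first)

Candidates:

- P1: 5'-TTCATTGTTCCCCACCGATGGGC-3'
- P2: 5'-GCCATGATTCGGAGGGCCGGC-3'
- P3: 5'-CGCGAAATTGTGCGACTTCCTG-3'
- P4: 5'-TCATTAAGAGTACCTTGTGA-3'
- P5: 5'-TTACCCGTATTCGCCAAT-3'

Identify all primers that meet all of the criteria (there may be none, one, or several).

P1 and P3.

P1 (23 nt, A=3 T=7 G=5 C=8): 3' end GGC has 3 G/C ✓; GC 13/23 = 56.5% ✓ — passes.
P2 (21 nt, A=3 T=3 G=9 C=6): 3' end GGC has 3 G/C ✓; GC 15/21 = 71.4%, outside 38.0–62.7% ✗ — fails.
P3 (22 nt, A=4 T=6 G=6 C=6): 3' end CTG has 2 G/C ✓; GC 12/22 = 54.5% ✓ — passes.
P4 (20 nt, A=6 T=7 G=4 C=3): 3' end TGA has 1 G/C ✓; GC 7/20 = 35.0%, outside 38.0–62.7% ✗ — fails.
P5 (18 nt, A=4 T=6 G=2 C=6): 3' end AAT has 0 G/C, need ≥1 ✗; GC 8/18 = 44.4% ✓ — fails.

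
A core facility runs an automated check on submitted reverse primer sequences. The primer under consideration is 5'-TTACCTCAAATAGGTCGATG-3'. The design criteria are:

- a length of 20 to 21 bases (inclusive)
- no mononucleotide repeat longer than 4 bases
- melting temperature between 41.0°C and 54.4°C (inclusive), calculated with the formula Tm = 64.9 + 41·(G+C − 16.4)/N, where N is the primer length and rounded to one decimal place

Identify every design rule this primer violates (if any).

Base counts: A=6, T=6, G=4, C=4 (length 20).
length: length 20 ✓
homopolymer run: longest run = 3 ✓
Tm: Tm = 64.9 + 41·(8 − 16.4)/20 = 47.7°C ✓

Meets all criteria.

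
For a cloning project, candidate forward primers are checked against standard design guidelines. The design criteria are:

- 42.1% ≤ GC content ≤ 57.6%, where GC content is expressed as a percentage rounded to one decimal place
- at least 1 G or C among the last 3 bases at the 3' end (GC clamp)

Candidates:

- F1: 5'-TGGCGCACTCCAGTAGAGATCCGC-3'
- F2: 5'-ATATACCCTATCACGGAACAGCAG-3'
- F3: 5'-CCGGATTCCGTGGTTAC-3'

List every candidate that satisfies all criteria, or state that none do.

F1 (24 nt, A=5 T=4 G=7 C=8): GC 15/24 = 62.5%, outside 42.1–57.6% ✗; 3' end CGC has 3 G/C ✓ — fails.
F2 (24 nt, A=9 T=4 G=4 C=7): GC 11/24 = 45.8% ✓; 3' end CAG has 2 G/C ✓ — passes.
F3 (17 nt, A=2 T=5 G=5 C=5): GC 10/17 = 58.8%, outside 42.1–57.6% ✗; 3' end TAC has 1 G/C ✓ — fails.

F2 only.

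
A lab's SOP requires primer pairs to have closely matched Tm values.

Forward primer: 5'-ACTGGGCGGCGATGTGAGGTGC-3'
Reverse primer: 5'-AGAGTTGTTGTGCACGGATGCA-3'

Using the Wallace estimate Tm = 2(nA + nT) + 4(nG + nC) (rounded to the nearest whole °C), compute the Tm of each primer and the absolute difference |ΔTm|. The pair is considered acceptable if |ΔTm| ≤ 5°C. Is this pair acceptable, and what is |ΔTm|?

|ΔTm| = 8°C; the pair is not acceptable.

Forward: A=3 T=4 G=11 C=4 → Tm = 2·7 + 4·15 = 74°C.
Reverse: A=5 T=6 G=8 C=3 → Tm = 2·11 + 4·11 = 66°C.
|ΔTm| = |74 − 66| = 8°C, > 5°C.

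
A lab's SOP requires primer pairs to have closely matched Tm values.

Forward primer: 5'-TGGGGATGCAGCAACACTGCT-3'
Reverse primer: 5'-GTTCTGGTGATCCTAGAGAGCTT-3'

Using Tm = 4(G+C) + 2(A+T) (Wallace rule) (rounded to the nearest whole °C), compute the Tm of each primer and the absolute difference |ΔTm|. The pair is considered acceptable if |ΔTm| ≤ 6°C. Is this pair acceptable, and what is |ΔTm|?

Forward: A=5 T=4 G=7 C=5 → Tm = 2·9 + 4·12 = 66°C.
Reverse: A=4 T=8 G=7 C=4 → Tm = 2·12 + 4·11 = 68°C.
|ΔTm| = |66 − 68| = 2°C, ≤ 6°C.

|ΔTm| = 2°C; the pair is acceptable.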